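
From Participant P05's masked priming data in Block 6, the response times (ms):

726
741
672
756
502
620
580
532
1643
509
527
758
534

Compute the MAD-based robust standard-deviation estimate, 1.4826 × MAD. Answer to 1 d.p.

157.2 ms

Sorted: 502, 509, 527, 532, 534, 580, 620, 672, 726, 741, 756, 758, 1643 → median = 620
|x − 620| sorted: 0, 40, 52, 86, 88, 93, 106, 111, 118, 121, 136, 138, 1023 → MAD = 106
Robust SD ≈ 1.4826 × 106 = 157.156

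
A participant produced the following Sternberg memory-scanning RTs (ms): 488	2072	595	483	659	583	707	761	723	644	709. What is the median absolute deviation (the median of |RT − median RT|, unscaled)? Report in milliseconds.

Sorted: 483, 488, 583, 595, 644, 659, 707, 709, 723, 761, 2072 → median = 659
|x − 659|: 171, 1413, 64, 176, 0, 76, 48, 102, 64, 15, 50
Sorted deviations: 0, 15, 48, 50, 64, 64, 76, 102, 171, 176, 1413 → MAD = 64

64 ms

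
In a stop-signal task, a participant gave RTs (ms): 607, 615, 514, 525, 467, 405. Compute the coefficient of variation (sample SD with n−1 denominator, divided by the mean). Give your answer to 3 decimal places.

n = 6, Σ = 3133, M = 522.1667
Σ(x−M)² = 32660.833; s = √(32660.833/5) = 80.8218
CV = 80.8218 / 522.1667 = 0.15478

0.155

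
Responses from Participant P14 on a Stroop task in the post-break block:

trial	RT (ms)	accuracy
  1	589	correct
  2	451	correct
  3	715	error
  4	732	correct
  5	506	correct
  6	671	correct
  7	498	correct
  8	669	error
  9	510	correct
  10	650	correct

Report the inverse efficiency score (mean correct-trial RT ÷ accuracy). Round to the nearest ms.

Correct trials (n=8): 589, 451, 732, 506, 671, 498, 510, 650
Mean correct RT = 4607/8 = 575.8750 ms
Proportion correct = 8/10
IES = 575.8750 / (8/10) = 719.844 ms

720 ms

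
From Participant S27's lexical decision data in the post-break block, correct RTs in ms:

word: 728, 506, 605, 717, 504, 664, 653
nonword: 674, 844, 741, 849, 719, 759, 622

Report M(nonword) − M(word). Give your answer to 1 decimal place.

118.7 ms

M(word) = 4377/7 = 625.286
M(nonword) = 5208/7 = 744.000
Difference = 744.000 − 625.286 = 118.714 ms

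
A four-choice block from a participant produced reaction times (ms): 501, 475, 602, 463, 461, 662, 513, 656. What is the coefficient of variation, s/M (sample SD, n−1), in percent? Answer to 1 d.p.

15.7%

n = 8, Σ = 4333, M = 541.6250
Σ(x−M)² = 50807.875; s = √(50807.875/7) = 85.1955
CV = 85.1955 / 541.6250 = 0.15730 = 15.730%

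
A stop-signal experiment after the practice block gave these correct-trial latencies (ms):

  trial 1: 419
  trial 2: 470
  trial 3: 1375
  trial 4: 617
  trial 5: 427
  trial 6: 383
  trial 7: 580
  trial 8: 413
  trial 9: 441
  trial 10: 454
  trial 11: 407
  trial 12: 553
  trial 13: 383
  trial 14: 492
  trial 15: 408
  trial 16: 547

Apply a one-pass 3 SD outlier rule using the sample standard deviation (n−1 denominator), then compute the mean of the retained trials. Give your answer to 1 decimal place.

466.3 ms

n = 16, ΣRT = 8369, M = 523.062
Σ(x−M)² = 852732.94; s = √(852732.94/15) = 238.430
Cutoffs: 523.062 ± 3·238.430 → [-192.2, 1238.4]
Outside: 1375 → excluded.
Retained (n=15): Σ = 6994, mean = 6994/15 = 466.267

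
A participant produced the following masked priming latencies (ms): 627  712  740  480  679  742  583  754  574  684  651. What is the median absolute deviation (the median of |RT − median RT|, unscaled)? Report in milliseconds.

61 ms

Sorted: 480, 574, 583, 627, 651, 679, 684, 712, 740, 742, 754 → median = 679
|x − 679|: 52, 33, 61, 199, 0, 63, 96, 75, 105, 5, 28
Sorted deviations: 0, 5, 28, 33, 52, 61, 63, 75, 96, 105, 199 → MAD = 61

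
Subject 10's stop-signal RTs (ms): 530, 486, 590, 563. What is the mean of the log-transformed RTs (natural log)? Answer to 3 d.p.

ln(RT): 6.2729, 6.1862, 6.3801, 6.3333
Σ ln(RT) = 25.1725
Mean = 25.1725/4 = 6.29312

6.293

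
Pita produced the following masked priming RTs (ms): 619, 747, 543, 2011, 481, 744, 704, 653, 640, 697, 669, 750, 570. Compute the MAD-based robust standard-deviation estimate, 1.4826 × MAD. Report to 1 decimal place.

111.2 ms

Sorted: 481, 543, 570, 619, 640, 653, 669, 697, 704, 744, 747, 750, 2011 → median = 669
|x − 669| sorted: 0, 16, 28, 29, 35, 50, 75, 78, 81, 99, 126, 188, 1342 → MAD = 75
Robust SD ≈ 1.4826 × 75 = 111.195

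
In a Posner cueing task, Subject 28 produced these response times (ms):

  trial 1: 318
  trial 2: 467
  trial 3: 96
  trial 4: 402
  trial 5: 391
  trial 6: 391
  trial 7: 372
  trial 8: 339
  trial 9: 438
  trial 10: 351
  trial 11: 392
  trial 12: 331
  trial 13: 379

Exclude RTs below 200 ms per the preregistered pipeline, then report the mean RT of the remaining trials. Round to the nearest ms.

Excluded: 96
Retained (n=12): Σ = 4571
Mean = 4571/12 = 380.9167

381 ms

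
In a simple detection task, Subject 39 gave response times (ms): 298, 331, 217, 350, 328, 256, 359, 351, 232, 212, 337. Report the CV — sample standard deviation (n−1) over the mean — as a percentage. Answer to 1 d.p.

n = 11, Σ = 3271, M = 297.3636
Σ(x−M)² = 32816.545; s = √(32816.545/10) = 57.2857
CV = 57.2857 / 297.3636 = 0.19265 = 19.265%

19.3%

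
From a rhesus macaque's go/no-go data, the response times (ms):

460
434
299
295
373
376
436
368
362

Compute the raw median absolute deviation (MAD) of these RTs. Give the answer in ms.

Sorted: 295, 299, 362, 368, 373, 376, 434, 436, 460 → median = 373
|x − 373|: 87, 61, 74, 78, 0, 3, 63, 5, 11
Sorted deviations: 0, 3, 5, 11, 61, 63, 74, 78, 87 → MAD = 61

61 ms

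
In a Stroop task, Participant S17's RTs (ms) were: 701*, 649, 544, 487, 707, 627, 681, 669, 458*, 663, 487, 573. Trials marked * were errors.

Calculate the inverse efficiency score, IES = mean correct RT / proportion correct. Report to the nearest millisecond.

730 ms

Correct trials (n=10): 649, 544, 487, 707, 627, 681, 669, 663, 487, 573
Mean correct RT = 6087/10 = 608.7000 ms
Proportion correct = 10/12
IES = 608.7000 / (10/12) = 730.440 ms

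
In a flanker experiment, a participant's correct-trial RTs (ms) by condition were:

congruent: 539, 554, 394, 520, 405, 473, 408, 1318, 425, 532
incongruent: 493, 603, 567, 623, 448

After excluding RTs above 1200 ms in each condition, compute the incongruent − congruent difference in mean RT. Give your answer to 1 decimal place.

74.6 ms

congruent: exclude 1318
M(congruent) = 4250/9 = 472.222
M(incongruent) = 2734/5 = 546.800
Difference = 546.800 − 472.222 = 74.578 ms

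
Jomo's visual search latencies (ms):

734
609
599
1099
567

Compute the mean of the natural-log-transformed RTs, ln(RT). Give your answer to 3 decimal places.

ln(RT): 6.5985, 6.4118, 6.3953, 7.0022, 6.3404
Σ ln(RT) = 32.7481
Mean = 32.7481/5 = 6.54962

6.550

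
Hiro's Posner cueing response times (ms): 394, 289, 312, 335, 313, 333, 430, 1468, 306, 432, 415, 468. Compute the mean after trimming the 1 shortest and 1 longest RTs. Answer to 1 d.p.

Sorted: 289, 306, 312, 313, 333, 335, 394, 415, 430, 432, 468, 1468
Drop lowest 1 (289) and highest 1 (1468)
Remaining (n=10): Σ = 3738, mean = 3738/10 = 373.800

373.8 ms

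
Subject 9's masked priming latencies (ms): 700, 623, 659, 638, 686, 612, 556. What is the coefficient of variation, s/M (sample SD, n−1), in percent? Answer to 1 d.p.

7.6%

n = 7, Σ = 4474, M = 639.1429
Σ(x−M)² = 14204.857; s = √(14204.857/6) = 48.6567
CV = 48.6567 / 639.1429 = 0.07613 = 7.613%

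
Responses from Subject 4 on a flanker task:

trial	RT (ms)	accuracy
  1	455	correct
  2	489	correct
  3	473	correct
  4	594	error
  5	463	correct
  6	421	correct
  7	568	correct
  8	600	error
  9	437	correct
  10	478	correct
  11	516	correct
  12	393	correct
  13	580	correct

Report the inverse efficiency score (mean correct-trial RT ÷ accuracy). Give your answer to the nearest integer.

567 ms

Correct trials (n=11): 455, 489, 473, 463, 421, 568, 437, 478, 516, 393, 580
Mean correct RT = 5273/11 = 479.3636 ms
Proportion correct = 11/13
IES = 479.3636 / (11/13) = 566.521 ms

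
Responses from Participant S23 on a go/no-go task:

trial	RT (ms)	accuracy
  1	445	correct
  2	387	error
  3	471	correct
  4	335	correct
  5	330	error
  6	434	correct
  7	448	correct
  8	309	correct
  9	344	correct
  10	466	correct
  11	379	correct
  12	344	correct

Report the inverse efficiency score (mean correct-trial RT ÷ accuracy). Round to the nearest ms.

Correct trials (n=10): 445, 471, 335, 434, 448, 309, 344, 466, 379, 344
Mean correct RT = 3975/10 = 397.5000 ms
Proportion correct = 10/12
IES = 397.5000 / (10/12) = 477.000 ms

477 ms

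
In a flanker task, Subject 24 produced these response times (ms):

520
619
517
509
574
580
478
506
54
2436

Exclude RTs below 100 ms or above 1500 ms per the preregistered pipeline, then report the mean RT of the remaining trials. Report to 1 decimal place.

537.9 ms

Excluded: 54, 2436
Retained (n=8): Σ = 4303
Mean = 4303/8 = 537.8750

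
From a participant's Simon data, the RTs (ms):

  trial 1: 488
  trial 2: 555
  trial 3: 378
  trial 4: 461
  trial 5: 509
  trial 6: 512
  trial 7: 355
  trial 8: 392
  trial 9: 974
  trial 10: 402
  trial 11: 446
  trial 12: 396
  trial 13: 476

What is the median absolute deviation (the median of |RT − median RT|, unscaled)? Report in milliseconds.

59 ms

Sorted: 355, 378, 392, 396, 402, 446, 461, 476, 488, 509, 512, 555, 974 → median = 461
|x − 461|: 27, 94, 83, 0, 48, 51, 106, 69, 513, 59, 15, 65, 15
Sorted deviations: 0, 15, 15, 27, 48, 51, 59, 65, 69, 83, 94, 106, 513 → MAD = 59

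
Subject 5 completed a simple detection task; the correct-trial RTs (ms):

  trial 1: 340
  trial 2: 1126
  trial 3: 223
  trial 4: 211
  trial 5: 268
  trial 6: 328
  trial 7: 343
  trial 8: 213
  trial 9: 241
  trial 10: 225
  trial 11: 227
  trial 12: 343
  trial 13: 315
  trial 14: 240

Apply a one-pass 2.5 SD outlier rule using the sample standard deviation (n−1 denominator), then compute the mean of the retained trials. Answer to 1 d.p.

n = 14, ΣRT = 4643, M = 331.643
Σ(x−M)² = 715043.21; s = √(715043.21/13) = 234.528
Cutoffs: 331.643 ± 2.5·234.528 → [-254.7, 918.0]
Outside: 1126 → excluded.
Retained (n=13): Σ = 3517, mean = 3517/13 = 270.538

270.5 ms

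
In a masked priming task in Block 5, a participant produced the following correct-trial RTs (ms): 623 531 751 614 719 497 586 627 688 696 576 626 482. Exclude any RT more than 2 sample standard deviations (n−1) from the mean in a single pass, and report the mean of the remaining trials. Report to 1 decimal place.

616.6 ms

n = 13, ΣRT = 8016, M = 616.615
Σ(x−M)² = 82529.08; s = √(82529.08/12) = 82.930
Cutoffs: 616.615 ± 2·82.930 → [450.8, 782.5]
No RTs fall outside the cutoffs; all 13 retained. Mean = 8016/13 = 616.615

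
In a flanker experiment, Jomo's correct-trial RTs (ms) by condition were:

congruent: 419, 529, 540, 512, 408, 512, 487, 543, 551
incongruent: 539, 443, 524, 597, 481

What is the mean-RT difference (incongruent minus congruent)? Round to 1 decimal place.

M(congruent) = 4501/9 = 500.111
M(incongruent) = 2584/5 = 516.800
Difference = 516.800 − 500.111 = 16.689 ms

16.7 ms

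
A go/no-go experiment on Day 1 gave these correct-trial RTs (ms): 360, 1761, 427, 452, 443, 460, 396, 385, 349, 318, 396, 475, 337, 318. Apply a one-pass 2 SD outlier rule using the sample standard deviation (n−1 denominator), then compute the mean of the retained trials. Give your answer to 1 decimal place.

393.5 ms

n = 14, ΣRT = 6877, M = 491.214
Σ(x−M)² = 1772222.36; s = √(1772222.36/13) = 369.222
Cutoffs: 491.214 ± 2·369.222 → [-247.2, 1229.7]
Outside: 1761 → excluded.
Retained (n=13): Σ = 5116, mean = 5116/13 = 393.538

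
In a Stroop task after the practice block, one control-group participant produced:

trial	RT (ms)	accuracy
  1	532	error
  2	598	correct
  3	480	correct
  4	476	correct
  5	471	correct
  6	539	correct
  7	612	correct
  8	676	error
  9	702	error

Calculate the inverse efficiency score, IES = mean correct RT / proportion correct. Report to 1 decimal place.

Correct trials (n=6): 598, 480, 476, 471, 539, 612
Mean correct RT = 3176/6 = 529.3333 ms
Proportion correct = 6/9
IES = 529.3333 / (6/9) = 794.000 ms

794.0 ms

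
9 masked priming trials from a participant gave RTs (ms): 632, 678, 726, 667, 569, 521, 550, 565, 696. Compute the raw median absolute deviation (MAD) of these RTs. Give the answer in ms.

64 ms

Sorted: 521, 550, 565, 569, 632, 667, 678, 696, 726 → median = 632
|x − 632|: 0, 46, 94, 35, 63, 111, 82, 67, 64
Sorted deviations: 0, 35, 46, 63, 64, 67, 82, 94, 111 → MAD = 64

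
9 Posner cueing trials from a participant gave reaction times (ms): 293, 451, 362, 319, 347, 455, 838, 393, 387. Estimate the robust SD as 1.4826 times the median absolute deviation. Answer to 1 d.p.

94.9 ms

Sorted: 293, 319, 347, 362, 387, 393, 451, 455, 838 → median = 387
|x − 387| sorted: 0, 6, 25, 40, 64, 68, 68, 94, 451 → MAD = 64
Robust SD ≈ 1.4826 × 64 = 94.886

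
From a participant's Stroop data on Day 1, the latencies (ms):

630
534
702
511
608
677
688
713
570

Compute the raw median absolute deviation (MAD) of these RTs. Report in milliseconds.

Sorted: 511, 534, 570, 608, 630, 677, 688, 702, 713 → median = 630
|x − 630|: 0, 96, 72, 119, 22, 47, 58, 83, 60
Sorted deviations: 0, 22, 47, 58, 60, 72, 83, 96, 119 → MAD = 60

60 ms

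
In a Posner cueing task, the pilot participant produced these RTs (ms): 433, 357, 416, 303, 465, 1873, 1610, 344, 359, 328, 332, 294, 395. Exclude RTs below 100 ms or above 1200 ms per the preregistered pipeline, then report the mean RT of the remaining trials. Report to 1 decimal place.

366.0 ms

Excluded: 1610, 1873
Retained (n=11): Σ = 4026
Mean = 4026/11 = 366.0000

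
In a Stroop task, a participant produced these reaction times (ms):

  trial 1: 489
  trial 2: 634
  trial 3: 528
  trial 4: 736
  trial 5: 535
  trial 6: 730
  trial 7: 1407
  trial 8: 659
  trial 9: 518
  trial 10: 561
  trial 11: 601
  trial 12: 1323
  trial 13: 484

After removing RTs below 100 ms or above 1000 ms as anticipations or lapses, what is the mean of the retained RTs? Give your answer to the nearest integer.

Excluded: 1323, 1407
Retained (n=11): Σ = 6475
Mean = 6475/11 = 588.6364

589 ms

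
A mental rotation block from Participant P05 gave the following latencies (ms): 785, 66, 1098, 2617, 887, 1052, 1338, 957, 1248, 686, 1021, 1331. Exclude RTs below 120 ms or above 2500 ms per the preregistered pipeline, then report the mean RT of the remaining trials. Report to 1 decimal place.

1040.3 ms

Excluded: 66, 2617
Retained (n=10): Σ = 10403
Mean = 10403/10 = 1040.3000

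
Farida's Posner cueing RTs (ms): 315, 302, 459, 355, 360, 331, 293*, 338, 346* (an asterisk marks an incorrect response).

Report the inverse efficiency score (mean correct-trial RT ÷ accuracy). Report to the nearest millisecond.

Correct trials (n=7): 315, 302, 459, 355, 360, 331, 338
Mean correct RT = 2460/7 = 351.4286 ms
Proportion correct = 7/9
IES = 351.4286 / (7/9) = 451.837 ms

452 ms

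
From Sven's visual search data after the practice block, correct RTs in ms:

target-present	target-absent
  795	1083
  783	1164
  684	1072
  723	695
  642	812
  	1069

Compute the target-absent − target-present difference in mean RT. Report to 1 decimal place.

M(target-present) = 3627/5 = 725.400
M(target-absent) = 5895/6 = 982.500
Difference = 982.500 − 725.400 = 257.100 ms

257.1 ms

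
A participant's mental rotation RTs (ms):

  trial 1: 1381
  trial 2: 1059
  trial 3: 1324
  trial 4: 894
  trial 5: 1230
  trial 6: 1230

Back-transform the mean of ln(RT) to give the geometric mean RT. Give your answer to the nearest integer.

1174 ms

ln(RT): 7.2306, 6.9651, 7.1884, 6.7957, 7.1148, 7.1148
Mean ln(RT) = 42.4093/6 = 7.06822
Geometric mean = exp(7.06822) = 1174.05 ms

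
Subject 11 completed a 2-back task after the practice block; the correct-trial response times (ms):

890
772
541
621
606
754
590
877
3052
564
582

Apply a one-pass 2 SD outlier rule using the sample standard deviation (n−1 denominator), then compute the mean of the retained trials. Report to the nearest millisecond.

680 ms

n = 11, ΣRT = 9849, M = 895.364
Σ(x−M)² = 5272474.55; s = √(5272474.55/10) = 726.118
Cutoffs: 895.364 ± 2·726.118 → [-556.9, 2347.6]
Outside: 3052 → excluded.
Retained (n=10): Σ = 6797, mean = 6797/10 = 679.700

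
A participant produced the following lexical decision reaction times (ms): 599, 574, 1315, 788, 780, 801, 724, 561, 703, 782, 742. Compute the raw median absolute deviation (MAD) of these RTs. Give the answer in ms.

46 ms

Sorted: 561, 574, 599, 703, 724, 742, 780, 782, 788, 801, 1315 → median = 742
|x − 742|: 143, 168, 573, 46, 38, 59, 18, 181, 39, 40, 0
Sorted deviations: 0, 18, 38, 39, 40, 46, 59, 143, 168, 181, 573 → MAD = 46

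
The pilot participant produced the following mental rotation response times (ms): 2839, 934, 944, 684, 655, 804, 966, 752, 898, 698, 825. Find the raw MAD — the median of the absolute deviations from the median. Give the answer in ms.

119 ms

Sorted: 655, 684, 698, 752, 804, 825, 898, 934, 944, 966, 2839 → median = 825
|x − 825|: 2014, 109, 119, 141, 170, 21, 141, 73, 73, 127, 0
Sorted deviations: 0, 21, 73, 73, 109, 119, 127, 141, 141, 170, 2014 → MAD = 119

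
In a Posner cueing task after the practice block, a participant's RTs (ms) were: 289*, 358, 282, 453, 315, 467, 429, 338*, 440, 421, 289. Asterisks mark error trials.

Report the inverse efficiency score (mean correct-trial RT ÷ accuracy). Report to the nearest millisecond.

469 ms

Correct trials (n=9): 358, 282, 453, 315, 467, 429, 440, 421, 289
Mean correct RT = 3454/9 = 383.7778 ms
Proportion correct = 9/11
IES = 383.7778 / (9/11) = 469.062 ms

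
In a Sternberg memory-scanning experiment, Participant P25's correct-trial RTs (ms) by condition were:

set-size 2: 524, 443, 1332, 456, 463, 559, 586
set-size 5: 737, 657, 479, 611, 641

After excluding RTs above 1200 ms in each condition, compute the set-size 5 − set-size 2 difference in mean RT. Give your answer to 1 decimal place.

119.8 ms

set-size 2: exclude 1332
M(set-size 2) = 3031/6 = 505.167
M(set-size 5) = 3125/5 = 625.000
Difference = 625.000 − 505.167 = 119.833 ms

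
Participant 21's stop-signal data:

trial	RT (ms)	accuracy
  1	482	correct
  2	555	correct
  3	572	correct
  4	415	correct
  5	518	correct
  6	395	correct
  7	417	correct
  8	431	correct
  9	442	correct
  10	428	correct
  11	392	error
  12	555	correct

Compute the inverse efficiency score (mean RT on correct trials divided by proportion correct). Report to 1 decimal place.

516.7 ms

Correct trials (n=11): 482, 555, 572, 415, 518, 395, 417, 431, 442, 428, 555
Mean correct RT = 5210/11 = 473.6364 ms
Proportion correct = 11/12
IES = 473.6364 / (11/12) = 516.694 ms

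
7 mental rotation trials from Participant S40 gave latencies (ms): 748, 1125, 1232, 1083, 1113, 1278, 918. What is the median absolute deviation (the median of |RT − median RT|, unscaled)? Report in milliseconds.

119 ms

Sorted: 748, 918, 1083, 1113, 1125, 1232, 1278 → median = 1113
|x − 1113|: 365, 12, 119, 30, 0, 165, 195
Sorted deviations: 0, 12, 30, 119, 165, 195, 365 → MAD = 119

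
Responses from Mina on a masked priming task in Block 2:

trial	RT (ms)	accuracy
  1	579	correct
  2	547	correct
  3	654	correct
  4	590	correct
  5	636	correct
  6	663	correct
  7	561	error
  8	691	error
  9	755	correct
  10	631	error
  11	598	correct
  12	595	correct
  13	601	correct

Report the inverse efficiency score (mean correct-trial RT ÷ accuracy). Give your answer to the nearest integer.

Correct trials (n=10): 579, 547, 654, 590, 636, 663, 755, 598, 595, 601
Mean correct RT = 6218/10 = 621.8000 ms
Proportion correct = 10/13
IES = 621.8000 / (10/13) = 808.340 ms

808 ms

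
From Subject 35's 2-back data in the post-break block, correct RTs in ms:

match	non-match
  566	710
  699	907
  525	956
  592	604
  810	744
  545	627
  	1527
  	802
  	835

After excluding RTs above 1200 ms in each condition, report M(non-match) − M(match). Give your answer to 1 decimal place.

non-match: exclude 1527
M(match) = 3737/6 = 622.833
M(non-match) = 6185/8 = 773.125
Difference = 773.125 − 622.833 = 150.292 ms

150.3 ms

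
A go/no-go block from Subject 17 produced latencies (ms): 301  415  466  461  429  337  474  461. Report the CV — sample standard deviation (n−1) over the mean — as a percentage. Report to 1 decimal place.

15.5%

n = 8, Σ = 3344, M = 418.0000
Σ(x−M)² = 29518.000; s = √(29518.000/7) = 64.9373
CV = 64.9373 / 418.0000 = 0.15535 = 15.535%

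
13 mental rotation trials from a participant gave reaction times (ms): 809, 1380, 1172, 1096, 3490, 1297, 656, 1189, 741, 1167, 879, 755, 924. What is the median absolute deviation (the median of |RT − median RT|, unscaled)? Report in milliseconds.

Sorted: 656, 741, 755, 809, 879, 924, 1096, 1167, 1172, 1189, 1297, 1380, 3490 → median = 1096
|x − 1096|: 287, 284, 76, 0, 2394, 201, 440, 93, 355, 71, 217, 341, 172
Sorted deviations: 0, 71, 76, 93, 172, 201, 217, 284, 287, 341, 355, 440, 2394 → MAD = 217

217 ms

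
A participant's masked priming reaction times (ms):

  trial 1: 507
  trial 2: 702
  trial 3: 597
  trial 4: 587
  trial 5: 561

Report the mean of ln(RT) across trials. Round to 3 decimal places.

ln(RT): 6.2285, 6.5539, 6.3919, 6.3750, 6.3297
Σ ln(RT) = 31.8791
Mean = 31.8791/5 = 6.37582

6.376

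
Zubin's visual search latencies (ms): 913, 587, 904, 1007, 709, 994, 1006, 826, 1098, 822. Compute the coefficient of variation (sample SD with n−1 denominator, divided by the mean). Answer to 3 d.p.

0.174

n = 10, Σ = 8866, M = 886.6000
Σ(x−M)² = 215124.400; s = √(215124.400/9) = 154.6050
CV = 154.6050 / 886.6000 = 0.17438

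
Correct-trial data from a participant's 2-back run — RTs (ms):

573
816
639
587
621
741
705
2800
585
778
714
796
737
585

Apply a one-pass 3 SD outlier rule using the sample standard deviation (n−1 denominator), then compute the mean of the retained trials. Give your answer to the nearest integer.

683 ms

n = 14, ΣRT = 11677, M = 834.071
Σ(x−M)² = 4255684.93; s = √(4255684.93/13) = 572.154
Cutoffs: 834.071 ± 3·572.154 → [-882.4, 2550.5]
Outside: 2800 → excluded.
Retained (n=13): Σ = 8877, mean = 8877/13 = 682.846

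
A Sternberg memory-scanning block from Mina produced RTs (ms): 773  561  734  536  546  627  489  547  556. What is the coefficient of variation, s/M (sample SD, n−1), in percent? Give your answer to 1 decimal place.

n = 9, Σ = 5369, M = 596.5556
Σ(x−M)² = 74106.222; s = √(74106.222/8) = 96.2459
CV = 96.2459 / 596.5556 = 0.16134 = 16.134%

16.1%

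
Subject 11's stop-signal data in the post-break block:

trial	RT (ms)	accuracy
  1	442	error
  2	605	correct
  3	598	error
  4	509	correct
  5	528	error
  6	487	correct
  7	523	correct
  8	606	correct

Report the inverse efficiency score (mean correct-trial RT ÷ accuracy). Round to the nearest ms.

Correct trials (n=5): 605, 509, 487, 523, 606
Mean correct RT = 2730/5 = 546.0000 ms
Proportion correct = 5/8
IES = 546.0000 / (5/8) = 873.600 ms

874 ms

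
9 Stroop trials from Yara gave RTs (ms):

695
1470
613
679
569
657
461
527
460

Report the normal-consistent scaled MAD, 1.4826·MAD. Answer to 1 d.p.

121.6 ms

Sorted: 460, 461, 527, 569, 613, 657, 679, 695, 1470 → median = 613
|x − 613| sorted: 0, 44, 44, 66, 82, 86, 152, 153, 857 → MAD = 82
Robust SD ≈ 1.4826 × 82 = 121.573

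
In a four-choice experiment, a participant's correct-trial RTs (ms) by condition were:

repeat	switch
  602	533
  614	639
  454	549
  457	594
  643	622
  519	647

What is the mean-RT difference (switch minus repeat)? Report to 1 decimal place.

49.2 ms

M(repeat) = 3289/6 = 548.167
M(switch) = 3584/6 = 597.333
Difference = 597.333 − 548.167 = 49.167 ms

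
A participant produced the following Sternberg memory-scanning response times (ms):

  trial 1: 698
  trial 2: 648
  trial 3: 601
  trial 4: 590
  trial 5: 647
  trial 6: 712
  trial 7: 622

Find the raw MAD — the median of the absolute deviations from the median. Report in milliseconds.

Sorted: 590, 601, 622, 647, 648, 698, 712 → median = 647
|x − 647|: 51, 1, 46, 57, 0, 65, 25
Sorted deviations: 0, 1, 25, 46, 51, 57, 65 → MAD = 46

46 ms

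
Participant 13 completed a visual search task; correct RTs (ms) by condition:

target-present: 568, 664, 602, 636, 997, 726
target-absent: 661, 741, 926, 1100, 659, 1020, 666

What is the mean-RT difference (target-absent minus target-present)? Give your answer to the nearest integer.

M(target-present) = 4193/6 = 698.833
M(target-absent) = 5773/7 = 824.714
Difference = 824.714 − 698.833 = 125.881 ms

126 ms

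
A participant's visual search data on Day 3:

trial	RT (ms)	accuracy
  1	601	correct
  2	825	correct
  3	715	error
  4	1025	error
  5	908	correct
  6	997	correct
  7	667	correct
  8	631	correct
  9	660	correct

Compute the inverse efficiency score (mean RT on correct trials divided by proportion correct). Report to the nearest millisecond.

971 ms

Correct trials (n=7): 601, 825, 908, 997, 667, 631, 660
Mean correct RT = 5289/7 = 755.5714 ms
Proportion correct = 7/9
IES = 755.5714 / (7/9) = 971.449 ms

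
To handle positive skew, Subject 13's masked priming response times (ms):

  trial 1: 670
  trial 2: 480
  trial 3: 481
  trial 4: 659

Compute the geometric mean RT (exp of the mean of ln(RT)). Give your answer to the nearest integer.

565 ms

ln(RT): 6.5073, 6.1738, 6.1759, 6.4907
Mean ln(RT) = 25.3477/4 = 6.33691
Geometric mean = exp(6.33691) = 565.05 ms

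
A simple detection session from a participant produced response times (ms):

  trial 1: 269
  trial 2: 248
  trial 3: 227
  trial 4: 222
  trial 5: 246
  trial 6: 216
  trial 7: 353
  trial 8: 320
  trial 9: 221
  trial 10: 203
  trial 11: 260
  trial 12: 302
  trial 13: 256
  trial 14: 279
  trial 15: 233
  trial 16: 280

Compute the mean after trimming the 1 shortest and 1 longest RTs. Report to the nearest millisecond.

Sorted: 203, 216, 221, 222, 227, 233, 246, 248, 256, 260, 269, 279, 280, 302, 320, 353
Drop lowest 1 (203) and highest 1 (353)
Remaining (n=14): Σ = 3579, mean = 3579/14 = 255.643

256 ms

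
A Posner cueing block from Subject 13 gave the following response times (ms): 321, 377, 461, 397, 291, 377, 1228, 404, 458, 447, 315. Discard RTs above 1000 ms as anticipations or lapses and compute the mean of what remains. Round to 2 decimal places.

Excluded: 1228
Retained (n=10): Σ = 3848
Mean = 3848/10 = 384.8000

384.80 ms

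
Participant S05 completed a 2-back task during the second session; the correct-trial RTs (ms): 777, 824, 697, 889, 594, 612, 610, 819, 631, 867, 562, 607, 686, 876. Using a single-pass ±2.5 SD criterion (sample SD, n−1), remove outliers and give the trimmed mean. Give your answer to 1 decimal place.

n = 14, ΣRT = 10051, M = 717.929
Σ(x−M)² = 185290.93; s = √(185290.93/13) = 119.387
Cutoffs: 717.929 ± 2.5·119.387 → [419.5, 1016.4]
No RTs fall outside the cutoffs; all 14 retained. Mean = 10051/14 = 717.929

717.9 ms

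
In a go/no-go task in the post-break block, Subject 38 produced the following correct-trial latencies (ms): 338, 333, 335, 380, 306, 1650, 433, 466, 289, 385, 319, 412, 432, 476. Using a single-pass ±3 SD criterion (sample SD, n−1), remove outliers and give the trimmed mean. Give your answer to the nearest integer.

377 ms

n = 14, ΣRT = 6554, M = 468.143
Σ(x−M)² = 1550781.71; s = √(1550781.71/13) = 345.385
Cutoffs: 468.143 ± 3·345.385 → [-568.0, 1504.3]
Outside: 1650 → excluded.
Retained (n=13): Σ = 4904, mean = 4904/13 = 377.231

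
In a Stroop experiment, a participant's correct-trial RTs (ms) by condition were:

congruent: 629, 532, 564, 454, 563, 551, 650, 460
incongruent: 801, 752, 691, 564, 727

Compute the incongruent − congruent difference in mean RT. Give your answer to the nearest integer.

157 ms

M(congruent) = 4403/8 = 550.375
M(incongruent) = 3535/5 = 707.000
Difference = 707.000 − 550.375 = 156.625 ms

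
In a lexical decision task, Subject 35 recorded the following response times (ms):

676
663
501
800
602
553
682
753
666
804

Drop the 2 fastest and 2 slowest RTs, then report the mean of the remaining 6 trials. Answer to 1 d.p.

673.7 ms

Sorted: 501, 553, 602, 663, 666, 676, 682, 753, 800, 804
Drop lowest 2 (501, 553) and highest 2 (800, 804)
Remaining (n=6): Σ = 4042, mean = 4042/6 = 673.667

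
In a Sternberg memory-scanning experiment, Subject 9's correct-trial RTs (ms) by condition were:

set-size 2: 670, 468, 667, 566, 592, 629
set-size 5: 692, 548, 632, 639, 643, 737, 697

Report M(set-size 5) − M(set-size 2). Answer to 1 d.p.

56.8 ms

M(set-size 2) = 3592/6 = 598.667
M(set-size 5) = 4588/7 = 655.429
Difference = 655.429 − 598.667 = 56.762 ms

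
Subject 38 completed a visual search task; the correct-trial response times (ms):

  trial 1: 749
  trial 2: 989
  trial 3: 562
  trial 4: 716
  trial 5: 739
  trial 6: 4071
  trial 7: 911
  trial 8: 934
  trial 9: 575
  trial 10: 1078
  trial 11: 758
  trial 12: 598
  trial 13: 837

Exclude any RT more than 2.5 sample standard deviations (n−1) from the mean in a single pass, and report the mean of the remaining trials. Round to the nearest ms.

n = 13, ΣRT = 13517, M = 1039.769
Σ(x−M)² = 10259946.31; s = √(10259946.31/12) = 924.660
Cutoffs: 1039.769 ± 2.5·924.660 → [-1271.9, 3351.4]
Outside: 4071 → excluded.
Retained (n=12): Σ = 9446, mean = 9446/12 = 787.167

787 ms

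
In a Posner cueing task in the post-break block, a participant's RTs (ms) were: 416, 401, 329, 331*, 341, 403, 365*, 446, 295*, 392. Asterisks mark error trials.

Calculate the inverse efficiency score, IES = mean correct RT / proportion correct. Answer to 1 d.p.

556.7 ms

Correct trials (n=7): 416, 401, 329, 341, 403, 446, 392
Mean correct RT = 2728/7 = 389.7143 ms
Proportion correct = 7/10
IES = 389.7143 / (7/10) = 556.735 ms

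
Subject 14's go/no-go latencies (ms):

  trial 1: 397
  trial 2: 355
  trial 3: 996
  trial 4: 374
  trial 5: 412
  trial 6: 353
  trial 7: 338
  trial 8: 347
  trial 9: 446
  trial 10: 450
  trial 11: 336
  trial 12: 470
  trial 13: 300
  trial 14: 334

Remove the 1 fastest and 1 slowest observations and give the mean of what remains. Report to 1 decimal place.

Sorted: 300, 334, 336, 338, 347, 353, 355, 374, 397, 412, 446, 450, 470, 996
Drop lowest 1 (300) and highest 1 (996)
Remaining (n=12): Σ = 4612, mean = 4612/12 = 384.333

384.3 ms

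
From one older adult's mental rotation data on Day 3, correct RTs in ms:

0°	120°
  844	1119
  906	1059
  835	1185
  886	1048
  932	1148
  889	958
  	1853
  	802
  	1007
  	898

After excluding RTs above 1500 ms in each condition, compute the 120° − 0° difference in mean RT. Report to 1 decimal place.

142.9 ms

120°: exclude 1853
M(0°) = 5292/6 = 882.000
M(120°) = 9224/9 = 1024.889
Difference = 1024.889 − 882.000 = 142.889 ms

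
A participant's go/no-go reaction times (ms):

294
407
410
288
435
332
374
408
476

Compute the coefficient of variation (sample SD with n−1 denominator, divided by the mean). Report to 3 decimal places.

n = 9, Σ = 3424, M = 380.4444
Σ(x−M)² = 32852.222; s = √(32852.222/8) = 64.0822
CV = 64.0822 / 380.4444 = 0.16844

0.168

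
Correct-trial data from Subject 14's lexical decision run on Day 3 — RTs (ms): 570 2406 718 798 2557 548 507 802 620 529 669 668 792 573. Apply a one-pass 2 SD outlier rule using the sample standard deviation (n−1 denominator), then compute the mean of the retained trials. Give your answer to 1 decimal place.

n = 14, ΣRT = 12757, M = 911.214
Σ(x−M)² = 5894128.36; s = √(5894128.36/13) = 673.346
Cutoffs: 911.214 ± 2·673.346 → [-435.5, 2257.9]
Outside: 2406, 2557 → excluded.
Retained (n=12): Σ = 7794, mean = 7794/12 = 649.500

649.5 ms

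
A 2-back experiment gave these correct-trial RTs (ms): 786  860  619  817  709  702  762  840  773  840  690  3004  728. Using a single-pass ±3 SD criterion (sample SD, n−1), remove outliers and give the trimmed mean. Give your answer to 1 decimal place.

760.5 ms

n = 13, ΣRT = 12130, M = 933.077
Σ(x−M)² = 4704780.92; s = √(4704780.92/12) = 626.151
Cutoffs: 933.077 ± 3·626.151 → [-945.4, 2811.5]
Outside: 3004 → excluded.
Retained (n=12): Σ = 9126, mean = 9126/12 = 760.500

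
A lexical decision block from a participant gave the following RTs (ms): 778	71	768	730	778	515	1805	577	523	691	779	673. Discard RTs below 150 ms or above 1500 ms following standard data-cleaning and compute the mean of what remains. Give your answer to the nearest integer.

Excluded: 71, 1805
Retained (n=10): Σ = 6812
Mean = 6812/10 = 681.2000

681 ms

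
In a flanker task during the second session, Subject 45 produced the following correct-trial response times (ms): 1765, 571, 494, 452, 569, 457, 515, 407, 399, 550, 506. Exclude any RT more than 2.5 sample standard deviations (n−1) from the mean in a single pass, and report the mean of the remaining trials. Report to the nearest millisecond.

n = 11, ΣRT = 6685, M = 607.727
Σ(x−M)² = 1508170.18; s = √(1508170.18/10) = 388.352
Cutoffs: 607.727 ± 2.5·388.352 → [-363.2, 1578.6]
Outside: 1765 → excluded.
Retained (n=10): Σ = 4920, mean = 4920/10 = 492.000

492 ms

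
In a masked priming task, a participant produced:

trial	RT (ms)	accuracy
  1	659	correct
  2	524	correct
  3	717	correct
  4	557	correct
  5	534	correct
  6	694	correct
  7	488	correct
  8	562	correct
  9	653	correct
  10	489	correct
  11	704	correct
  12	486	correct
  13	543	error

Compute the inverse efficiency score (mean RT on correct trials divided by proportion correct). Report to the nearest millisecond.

Correct trials (n=12): 659, 524, 717, 557, 534, 694, 488, 562, 653, 489, 704, 486
Mean correct RT = 7067/12 = 588.9167 ms
Proportion correct = 12/13
IES = 588.9167 / (12/13) = 637.993 ms

638 ms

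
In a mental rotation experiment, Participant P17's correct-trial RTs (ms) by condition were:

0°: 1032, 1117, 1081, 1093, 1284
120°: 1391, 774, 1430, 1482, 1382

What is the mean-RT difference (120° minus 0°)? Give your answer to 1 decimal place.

170.4 ms

M(0°) = 5607/5 = 1121.400
M(120°) = 6459/5 = 1291.800
Difference = 1291.800 − 1121.400 = 170.400 ms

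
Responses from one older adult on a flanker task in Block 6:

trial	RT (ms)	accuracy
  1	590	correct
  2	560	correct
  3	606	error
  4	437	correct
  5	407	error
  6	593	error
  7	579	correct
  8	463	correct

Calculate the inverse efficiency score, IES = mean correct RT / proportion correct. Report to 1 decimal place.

Correct trials (n=5): 590, 560, 437, 579, 463
Mean correct RT = 2629/5 = 525.8000 ms
Proportion correct = 5/8
IES = 525.8000 / (5/8) = 841.280 ms

841.3 ms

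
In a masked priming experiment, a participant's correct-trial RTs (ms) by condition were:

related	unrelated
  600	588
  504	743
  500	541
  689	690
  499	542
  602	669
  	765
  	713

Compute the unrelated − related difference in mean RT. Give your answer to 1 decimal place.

M(related) = 3394/6 = 565.667
M(unrelated) = 5251/8 = 656.375
Difference = 656.375 − 565.667 = 90.708 ms

90.7 ms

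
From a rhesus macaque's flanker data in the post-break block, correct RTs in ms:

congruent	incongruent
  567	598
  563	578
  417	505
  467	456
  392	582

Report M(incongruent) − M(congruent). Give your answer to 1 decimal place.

62.6 ms

M(congruent) = 2406/5 = 481.200
M(incongruent) = 2719/5 = 543.800
Difference = 543.800 − 481.200 = 62.600 ms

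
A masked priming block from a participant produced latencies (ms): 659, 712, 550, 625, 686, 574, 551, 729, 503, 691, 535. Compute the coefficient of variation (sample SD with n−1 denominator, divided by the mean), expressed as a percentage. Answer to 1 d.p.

12.9%

n = 11, Σ = 6815, M = 619.5455
Σ(x−M)² = 63976.727; s = √(63976.727/10) = 79.9855
CV = 79.9855 / 619.5455 = 0.12910 = 12.910%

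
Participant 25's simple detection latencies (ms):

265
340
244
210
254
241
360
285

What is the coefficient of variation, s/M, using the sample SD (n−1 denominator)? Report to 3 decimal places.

n = 8, Σ = 2199, M = 274.8750
Σ(x−M)² = 18432.875; s = √(18432.875/7) = 51.3154
CV = 51.3154 / 274.8750 = 0.18669

0.187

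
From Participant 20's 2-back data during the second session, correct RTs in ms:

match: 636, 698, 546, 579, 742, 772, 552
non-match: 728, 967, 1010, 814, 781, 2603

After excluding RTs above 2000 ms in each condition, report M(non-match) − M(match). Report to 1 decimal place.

213.6 ms

non-match: exclude 2603
M(match) = 4525/7 = 646.429
M(non-match) = 4300/5 = 860.000
Difference = 860.000 − 646.429 = 213.571 ms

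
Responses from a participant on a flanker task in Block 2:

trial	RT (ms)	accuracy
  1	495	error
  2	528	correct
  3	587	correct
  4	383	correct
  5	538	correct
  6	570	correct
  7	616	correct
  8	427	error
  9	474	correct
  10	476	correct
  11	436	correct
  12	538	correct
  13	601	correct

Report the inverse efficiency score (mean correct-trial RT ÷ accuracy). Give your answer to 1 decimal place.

Correct trials (n=11): 528, 587, 383, 538, 570, 616, 474, 476, 436, 538, 601
Mean correct RT = 5747/11 = 522.4545 ms
Proportion correct = 11/13
IES = 522.4545 / (11/13) = 617.446 ms

617.4 ms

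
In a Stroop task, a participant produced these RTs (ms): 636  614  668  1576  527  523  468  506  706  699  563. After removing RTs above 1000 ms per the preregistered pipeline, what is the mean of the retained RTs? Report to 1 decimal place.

591.0 ms

Excluded: 1576
Retained (n=10): Σ = 5910
Mean = 5910/10 = 591.0000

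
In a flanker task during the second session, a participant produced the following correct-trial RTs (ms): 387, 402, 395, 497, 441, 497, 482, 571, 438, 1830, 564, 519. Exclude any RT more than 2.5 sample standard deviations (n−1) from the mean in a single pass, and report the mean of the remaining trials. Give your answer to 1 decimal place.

472.1 ms

n = 12, ΣRT = 7023, M = 585.250
Σ(x−M)² = 1732252.25; s = √(1732252.25/11) = 396.834
Cutoffs: 585.250 ± 2.5·396.834 → [-406.8, 1577.3]
Outside: 1830 → excluded.
Retained (n=11): Σ = 5193, mean = 5193/11 = 472.091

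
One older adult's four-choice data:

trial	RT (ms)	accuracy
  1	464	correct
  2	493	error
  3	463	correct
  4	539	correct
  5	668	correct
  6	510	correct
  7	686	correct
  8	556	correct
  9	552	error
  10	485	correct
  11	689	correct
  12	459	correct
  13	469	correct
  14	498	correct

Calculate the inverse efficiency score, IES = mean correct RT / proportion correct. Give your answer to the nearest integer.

Correct trials (n=12): 464, 463, 539, 668, 510, 686, 556, 485, 689, 459, 469, 498
Mean correct RT = 6486/12 = 540.5000 ms
Proportion correct = 12/14
IES = 540.5000 / (12/14) = 630.583 ms

631 ms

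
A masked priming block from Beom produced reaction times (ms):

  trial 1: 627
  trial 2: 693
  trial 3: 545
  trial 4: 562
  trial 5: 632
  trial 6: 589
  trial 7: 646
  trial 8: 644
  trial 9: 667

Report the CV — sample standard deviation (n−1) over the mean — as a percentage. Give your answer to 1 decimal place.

n = 9, Σ = 5605, M = 622.7778
Σ(x−M)² = 18863.556; s = √(18863.556/8) = 48.5587
CV = 48.5587 / 622.7778 = 0.07797 = 7.797%

7.8%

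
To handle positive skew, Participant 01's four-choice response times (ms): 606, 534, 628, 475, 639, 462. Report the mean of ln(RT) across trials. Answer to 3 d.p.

ln(RT): 6.4069, 6.2804, 6.4425, 6.1633, 6.4599, 6.1356
Σ ln(RT) = 37.8886
Mean = 37.8886/6 = 6.31477

6.315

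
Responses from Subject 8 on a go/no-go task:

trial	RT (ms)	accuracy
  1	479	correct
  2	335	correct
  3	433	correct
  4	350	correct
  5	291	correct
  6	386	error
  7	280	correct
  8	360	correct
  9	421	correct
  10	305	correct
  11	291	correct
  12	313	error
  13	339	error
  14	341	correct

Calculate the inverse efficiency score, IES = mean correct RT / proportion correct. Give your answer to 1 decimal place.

Correct trials (n=11): 479, 335, 433, 350, 291, 280, 360, 421, 305, 291, 341
Mean correct RT = 3886/11 = 353.2727 ms
Proportion correct = 11/14
IES = 353.2727 / (11/14) = 449.620 ms

449.6 ms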